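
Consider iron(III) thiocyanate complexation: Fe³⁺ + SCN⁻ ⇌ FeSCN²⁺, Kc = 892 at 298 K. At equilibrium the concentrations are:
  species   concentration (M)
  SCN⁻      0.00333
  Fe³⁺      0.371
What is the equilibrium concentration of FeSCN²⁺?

[FeSCN²⁺] = 1.10 M

At equilibrium, Kc = [FeSCN²⁺] / ([Fe³⁺]·[SCN⁻]) = 892.
([FeSCN²⁺]) / ((0.371)·(0.00333)) = 892
[FeSCN²⁺] = 1.10 M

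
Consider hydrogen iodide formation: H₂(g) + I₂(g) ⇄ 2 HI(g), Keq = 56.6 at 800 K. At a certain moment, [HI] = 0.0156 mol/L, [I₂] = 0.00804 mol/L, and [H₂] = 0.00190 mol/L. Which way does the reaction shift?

Q = [HI]² / ([H₂]·[I₂]) = (0.0156)² / ((0.00190)·(0.00804)) = 15.9
Q = 15.9 < Keq = 56.6, so the forward reaction proceeds.

in the forward direction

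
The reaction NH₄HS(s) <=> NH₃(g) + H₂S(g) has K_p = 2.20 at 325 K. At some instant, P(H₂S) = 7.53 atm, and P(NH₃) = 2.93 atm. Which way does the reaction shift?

reverse (toward reactants)

(NH₄HS is a pure solid — omitted from Q_p.)
Q_p = P(NH₃)·P(H₂S) = (2.93)·(7.53) = 22.1
Q_p = 22.1 > K_p = 2.20, so the reverse reaction proceeds.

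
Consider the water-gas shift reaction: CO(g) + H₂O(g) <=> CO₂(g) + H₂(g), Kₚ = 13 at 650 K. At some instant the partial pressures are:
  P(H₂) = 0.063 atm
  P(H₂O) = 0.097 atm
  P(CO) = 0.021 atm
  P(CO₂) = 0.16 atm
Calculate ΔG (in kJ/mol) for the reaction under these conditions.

ΔG = -5.22 kJ/mol

Qₚ = P(CO₂)·P(H₂) / (P(CO)·P(H₂O)) = (0.16)·(0.063) / ((0.021)·(0.097)) = 4.95
ΔG = RT ln(Qₚ/Kₚ) = (8.314 J mol⁻¹ K⁻¹)(650 K) × ln(4.95/13)
   = (5.404 kJ/mol)(-0.9656) = -5.22 kJ/mol
ΔG < 0, so the forward reaction is spontaneous (proceeds forward).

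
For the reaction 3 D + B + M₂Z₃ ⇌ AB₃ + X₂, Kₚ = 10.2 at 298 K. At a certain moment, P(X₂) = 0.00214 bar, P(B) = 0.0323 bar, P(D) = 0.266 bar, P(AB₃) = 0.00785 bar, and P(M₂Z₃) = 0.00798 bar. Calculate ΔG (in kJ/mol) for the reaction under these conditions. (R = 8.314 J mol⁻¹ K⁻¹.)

ΔG = -2.68 kJ/mol

Qₚ = P(AB₃)·P(X₂) / (P(D)³·P(B)·P(M₂Z₃)) = (0.00785)·(0.00214) / ((0.266)³·(0.0323)·(0.00798)) = 3.46
ΔG = RT ln(Qₚ/Kₚ) = (8.314 J mol⁻¹ K⁻¹)(298 K) × ln(3.46/10.2)
   = (2.478 kJ/mol)(-1.081) = -2.68 kJ/mol
ΔG < 0, so the forward reaction is spontaneous (proceeds forward).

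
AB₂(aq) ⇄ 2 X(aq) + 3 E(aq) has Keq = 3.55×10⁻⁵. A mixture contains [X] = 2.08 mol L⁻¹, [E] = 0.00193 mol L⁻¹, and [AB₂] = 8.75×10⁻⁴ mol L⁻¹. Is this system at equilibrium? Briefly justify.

Q = [X]²·[E]³ / [AB₂] = (2.08)²·(0.00193)³ / (8.75×10⁻⁴) = 3.55×10⁻⁵
Q = 3.55×10⁻⁵ = Keq; the system is at equilibrium.

yes, at equilibrium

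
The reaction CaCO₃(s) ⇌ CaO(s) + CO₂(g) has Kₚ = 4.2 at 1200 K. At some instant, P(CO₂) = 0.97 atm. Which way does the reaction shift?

toward products

(CaCO₃, CaO are pure solids — omitted from Qₚ.)
Qₚ = P(CO₂) = 0.97
Qₚ = 0.97 < Kₚ = 4.2, so the forward reaction proceeds.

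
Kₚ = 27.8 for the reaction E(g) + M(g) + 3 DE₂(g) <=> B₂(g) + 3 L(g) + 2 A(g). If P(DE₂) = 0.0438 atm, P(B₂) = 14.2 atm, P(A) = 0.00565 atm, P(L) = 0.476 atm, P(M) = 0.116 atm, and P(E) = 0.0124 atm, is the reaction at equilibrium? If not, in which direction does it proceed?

Qₚ = P(B₂)·P(L)³·P(A)² / (P(E)·P(M)·P(DE₂)³) = (14.2)·(0.476)³·(0.00565)² / ((0.0124)·(0.116)·(0.0438)³) = 404
Qₚ = 404 > Kₚ = 27.8, so the reverse reaction proceeds.

to the left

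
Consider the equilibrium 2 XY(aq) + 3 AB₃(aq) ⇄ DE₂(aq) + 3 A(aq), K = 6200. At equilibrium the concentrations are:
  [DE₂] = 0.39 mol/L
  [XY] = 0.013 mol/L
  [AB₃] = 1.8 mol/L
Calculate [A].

At equilibrium, K = [DE₂]·[A]³ / ([XY]²·[AB₃]³) = 6200.
(0.39)·([A])³ / ((0.013)²·(1.8)³) = 6200
[A]³ = 15.7 ⇒ [A] = 2.5 mol/L

[A] = 2.5 mol/L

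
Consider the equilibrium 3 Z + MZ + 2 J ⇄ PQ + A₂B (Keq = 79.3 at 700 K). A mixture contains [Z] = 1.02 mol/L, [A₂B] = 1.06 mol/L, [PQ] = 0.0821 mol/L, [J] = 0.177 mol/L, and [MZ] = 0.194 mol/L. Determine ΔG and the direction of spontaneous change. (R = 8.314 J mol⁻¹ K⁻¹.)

Q = [PQ]·[A₂B] / ([Z]³·[MZ]·[J]²) = (0.0821)·(1.06) / ((1.02)³·(0.194)·(0.177)²) = 13.5
ΔG = RT ln(Q/Keq) = (8.314 J mol⁻¹ K⁻¹)(700 K) × ln(13.5/79.3)
   = (5.820 kJ/mol)(-1.771) = -10.3 kJ/mol
ΔG < 0, so the forward reaction is spontaneous (proceeds forward).

ΔG = -10.3 kJ/mol; the forward reaction is spontaneous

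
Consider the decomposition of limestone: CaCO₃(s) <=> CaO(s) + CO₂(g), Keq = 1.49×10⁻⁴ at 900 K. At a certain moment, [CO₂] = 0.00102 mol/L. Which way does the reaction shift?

to the left

(CaCO₃, CaO are pure solids — omitted from Q.)
Q = [CO₂] = 0.00102
Q = 0.00102 > Keq = 1.49×10⁻⁴, so the reverse reaction proceeds.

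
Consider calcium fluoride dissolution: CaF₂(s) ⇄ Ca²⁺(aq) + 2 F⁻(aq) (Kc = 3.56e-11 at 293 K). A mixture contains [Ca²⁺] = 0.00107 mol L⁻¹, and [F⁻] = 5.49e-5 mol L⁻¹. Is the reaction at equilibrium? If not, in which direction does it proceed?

forward (toward products)

(CaF₂ is a pure solid — omitted from Qc.)
Qc = [Ca²⁺]·[F⁻]² = (0.00107)·(5.49e-5)² = 3.22e-12
Qc = 3.22e-12 < Kc = 3.56e-11, so the forward reaction proceeds.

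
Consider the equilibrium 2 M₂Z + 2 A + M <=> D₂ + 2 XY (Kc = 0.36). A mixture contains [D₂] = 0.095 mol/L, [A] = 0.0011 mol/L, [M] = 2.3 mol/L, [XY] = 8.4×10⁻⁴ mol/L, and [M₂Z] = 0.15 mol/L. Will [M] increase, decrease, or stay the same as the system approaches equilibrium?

Qc = [D₂]·[XY]² / ([M₂Z]²·[A]²·[M]) = (0.095)·(8.4×10⁻⁴)² / ((0.15)²·(0.0011)²·(2.3)) = 1.1
Qc = 1.1 > Kc = 0.36: net reverse reaction.
M is a reactant, so it increases.

increase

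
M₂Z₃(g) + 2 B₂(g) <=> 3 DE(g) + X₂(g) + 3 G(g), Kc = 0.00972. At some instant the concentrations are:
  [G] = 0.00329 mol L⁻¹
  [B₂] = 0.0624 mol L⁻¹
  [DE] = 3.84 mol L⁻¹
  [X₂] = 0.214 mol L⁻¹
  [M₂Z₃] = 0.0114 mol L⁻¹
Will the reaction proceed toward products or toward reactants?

Qc = [DE]³·[X₂]·[G]³ / ([M₂Z₃]·[B₂]²) = (3.84)³·(0.214)·(0.00329)³ / ((0.0114)·(0.0624)²) = 0.00972
Qc = 0.00972 = Kc, so the system is already at equilibrium.

neither direction; the system is at equilibrium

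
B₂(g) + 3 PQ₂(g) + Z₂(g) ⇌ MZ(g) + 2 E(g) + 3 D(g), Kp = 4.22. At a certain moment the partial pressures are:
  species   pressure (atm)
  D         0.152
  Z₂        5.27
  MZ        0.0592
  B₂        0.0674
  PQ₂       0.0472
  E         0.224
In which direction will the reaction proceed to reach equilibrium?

Qp = P(MZ)·P(E)²·P(D)³ / (P(B₂)·P(PQ₂)³·P(Z₂)) = (0.0592)·(0.224)²·(0.152)³ / ((0.0674)·(0.0472)³·(5.27)) = 0.279
Qp = 0.279 < Kp = 4.22, so the forward reaction proceeds.

forward (toward products)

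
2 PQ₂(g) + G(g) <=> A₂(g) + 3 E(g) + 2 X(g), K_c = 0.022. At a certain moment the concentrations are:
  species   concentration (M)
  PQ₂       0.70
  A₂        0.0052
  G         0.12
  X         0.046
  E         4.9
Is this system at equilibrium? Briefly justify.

Q_c = [A₂]·[E]³·[X]² / ([PQ₂]²·[G]) = (0.0052)·(4.9)³·(0.046)² / ((0.70)²·(0.12)) = 0.022
Q_c = 0.022 = K_c; the system is at equilibrium.

yes, at equilibrium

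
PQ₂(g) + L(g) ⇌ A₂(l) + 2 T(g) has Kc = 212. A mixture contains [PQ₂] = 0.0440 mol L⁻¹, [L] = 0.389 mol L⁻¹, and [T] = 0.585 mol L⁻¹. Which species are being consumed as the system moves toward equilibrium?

(A₂ is a pure liquid — omitted from Qc.)
Qc = [T]² / ([PQ₂]·[L]) = (0.585)² / ((0.0440)·(0.389)) = 20.0
Qc = 20.0 < Kc = 212: net forward reaction.

PQ₂, L (reactants)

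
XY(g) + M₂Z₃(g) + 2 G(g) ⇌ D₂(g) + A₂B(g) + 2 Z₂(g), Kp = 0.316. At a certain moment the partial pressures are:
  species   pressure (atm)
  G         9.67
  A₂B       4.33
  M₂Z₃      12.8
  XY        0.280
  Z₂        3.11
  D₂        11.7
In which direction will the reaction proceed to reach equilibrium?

toward reactants

Qp = P(D₂)·P(A₂B)·P(Z₂)² / (P(XY)·P(M₂Z₃)·P(G)²) = (11.7)·(4.33)·(3.11)² / ((0.280)·(12.8)·(9.67)²) = 1.46
Qp = 1.46 > Kp = 0.316, so the reverse reaction proceeds.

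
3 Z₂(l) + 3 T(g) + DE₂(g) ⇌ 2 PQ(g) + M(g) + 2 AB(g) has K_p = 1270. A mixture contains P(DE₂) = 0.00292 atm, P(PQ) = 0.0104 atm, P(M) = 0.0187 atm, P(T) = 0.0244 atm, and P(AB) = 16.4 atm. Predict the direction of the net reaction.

toward reactants

(Z₂ is a pure liquid — omitted from Q_p.)
Q_p = P(PQ)²·P(M)·P(AB)² / (P(T)³·P(DE₂)) = (0.0104)²·(0.0187)·(16.4)² / ((0.0244)³·(0.00292)) = 12800
Q_p = 12800 > K_p = 1270, so the reverse reaction proceeds.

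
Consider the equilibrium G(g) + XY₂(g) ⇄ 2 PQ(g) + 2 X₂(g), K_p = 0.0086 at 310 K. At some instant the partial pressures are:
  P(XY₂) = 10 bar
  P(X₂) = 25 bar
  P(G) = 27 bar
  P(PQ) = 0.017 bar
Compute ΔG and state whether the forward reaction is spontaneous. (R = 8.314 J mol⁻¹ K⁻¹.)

ΔG = -6.58 kJ/mol; the forward reaction is spontaneous

Q_p = P(PQ)²·P(X₂)² / (P(G)·P(XY₂)) = (0.017)²·(25)² / ((27)·(10)) = 6.69×10⁻⁴
ΔG = RT ln(Q_p/K_p) = (8.314 J mol⁻¹ K⁻¹)(310 K) × ln(6.69×10⁻⁴/0.0086)
   = (2.577 kJ/mol)(-2.554) = -6.58 kJ/mol
ΔG < 0, so the forward reaction is spontaneous (proceeds forward).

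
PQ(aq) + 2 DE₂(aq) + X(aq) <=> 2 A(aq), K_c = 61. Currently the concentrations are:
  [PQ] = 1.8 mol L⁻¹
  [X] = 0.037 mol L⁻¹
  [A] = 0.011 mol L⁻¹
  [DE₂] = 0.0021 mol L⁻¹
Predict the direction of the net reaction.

reverse (toward reactants)

Q_c = [A]² / ([PQ]·[DE₂]²·[X]) = (0.011)² / ((1.8)·(0.0021)²·(0.037)) = 410
Q_c = 410 > K_c = 61, so the reverse reaction proceeds.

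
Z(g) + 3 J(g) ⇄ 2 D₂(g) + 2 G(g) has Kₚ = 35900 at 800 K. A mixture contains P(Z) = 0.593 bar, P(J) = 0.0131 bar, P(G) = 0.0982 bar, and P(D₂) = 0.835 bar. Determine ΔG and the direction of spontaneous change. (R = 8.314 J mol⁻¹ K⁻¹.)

ΔG = -13.1 kJ/mol; the forward reaction is spontaneous

Qₚ = P(D₂)²·P(G)² / (P(Z)·P(J)³) = (0.835)²·(0.0982)² / ((0.593)·(0.0131)³) = 5040
ΔG = RT ln(Qₚ/Kₚ) = (8.314 J mol⁻¹ K⁻¹)(800 K) × ln(5040/35900)
   = (6.651 kJ/mol)(-1.963) = -13.1 kJ/mol
ΔG < 0, so the forward reaction is spontaneous (proceeds forward).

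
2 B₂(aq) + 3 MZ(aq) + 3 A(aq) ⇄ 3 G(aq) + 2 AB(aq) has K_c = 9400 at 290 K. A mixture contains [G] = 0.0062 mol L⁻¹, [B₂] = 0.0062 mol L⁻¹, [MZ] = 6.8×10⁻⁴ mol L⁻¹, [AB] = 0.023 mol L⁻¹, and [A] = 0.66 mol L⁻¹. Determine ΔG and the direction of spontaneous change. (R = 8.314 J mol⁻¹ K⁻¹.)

Q_c = [G]³·[AB]² / ([B₂]²·[MZ]³·[A]³) = (0.0062)³·(0.023)² / ((0.0062)²·(6.8×10⁻⁴)³·(0.66)³) = 36300
ΔG = RT ln(Q_c/K_c) = (8.314 J mol⁻¹ K⁻¹)(290 K) × ln(36300/9400)
   = (2.411 kJ/mol)(1.351) = 3.26 kJ/mol
ΔG > 0, so the forward reaction is non-spontaneous (proceeds in reverse).

ΔG = 3.26 kJ/mol; the forward reaction is non-spontaneous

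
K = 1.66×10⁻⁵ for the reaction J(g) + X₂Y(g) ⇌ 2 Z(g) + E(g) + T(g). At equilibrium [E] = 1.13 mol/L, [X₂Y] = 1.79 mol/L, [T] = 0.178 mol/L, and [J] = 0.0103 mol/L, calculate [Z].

[Z] = 0.00123 mol/L

At equilibrium, K = [Z]²·[E]·[T] / ([J]·[X₂Y]) = 1.66×10⁻⁵.
([Z])²·(1.13)·(0.178) / ((0.0103)·(1.79)) = 1.66×10⁻⁵
[Z]² = 1.52×10⁻⁶ ⇒ [Z] = 0.00123 mol/L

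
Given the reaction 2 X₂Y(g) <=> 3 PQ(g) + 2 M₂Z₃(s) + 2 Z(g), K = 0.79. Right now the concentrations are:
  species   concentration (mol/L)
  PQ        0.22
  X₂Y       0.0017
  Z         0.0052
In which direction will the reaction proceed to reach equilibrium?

(M₂Z₃ is a pure solid — omitted from Q.)
Q = [PQ]³·[Z]² / [X₂Y]² = (0.22)³·(0.0052)² / (0.0017)² = 0.10
Q = 0.10 < K = 0.79, so the forward reaction proceeds.

forward (toward products)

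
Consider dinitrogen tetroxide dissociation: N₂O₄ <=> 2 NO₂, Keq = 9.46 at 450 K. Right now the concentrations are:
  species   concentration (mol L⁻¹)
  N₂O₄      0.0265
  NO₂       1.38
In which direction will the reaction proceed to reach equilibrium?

to the left

Q = [NO₂]² / [N₂O₄] = (1.38)² / (0.0265) = 71.9
Q = 71.9 > Keq = 9.46, so the reverse reaction proceeds.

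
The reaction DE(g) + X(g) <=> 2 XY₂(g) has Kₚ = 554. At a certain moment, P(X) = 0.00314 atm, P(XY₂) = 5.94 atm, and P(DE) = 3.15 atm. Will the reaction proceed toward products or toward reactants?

Qₚ = P(XY₂)² / (P(DE)·P(X)) = (5.94)² / ((3.15)·(0.00314)) = 3570
Qₚ = 3570 > Kₚ = 554, so the reverse reaction proceeds.

to the left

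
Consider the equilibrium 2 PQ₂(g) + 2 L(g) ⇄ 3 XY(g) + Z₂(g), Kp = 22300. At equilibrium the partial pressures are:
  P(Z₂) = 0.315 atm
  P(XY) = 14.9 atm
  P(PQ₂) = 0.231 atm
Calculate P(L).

At equilibrium, Kp = P(XY)³·P(Z₂) / (P(PQ₂)²·P(L)²) = 22300.
(14.9)³·(0.315) / ((0.231)²·(P(L))²) = 22300
P(L)² = 0.876 ⇒ P(L) = 0.936 atm

P(L) = 0.936 atm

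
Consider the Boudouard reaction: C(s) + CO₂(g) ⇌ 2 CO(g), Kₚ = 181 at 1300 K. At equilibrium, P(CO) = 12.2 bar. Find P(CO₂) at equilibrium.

P(CO₂) = 0.822 bar

(C is a pure solid — omitted from Kₚ.)
At equilibrium, Kₚ = P(CO)² / P(CO₂) = 181.
(12.2)² / (P(CO₂)) = 181
P(CO₂) = 0.822 bar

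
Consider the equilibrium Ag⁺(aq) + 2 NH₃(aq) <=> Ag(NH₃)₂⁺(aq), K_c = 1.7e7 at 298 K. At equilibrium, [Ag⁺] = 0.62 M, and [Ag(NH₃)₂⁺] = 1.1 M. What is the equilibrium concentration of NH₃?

[NH₃] = 3.2e-4 M

At equilibrium, K_c = [Ag(NH₃)₂⁺] / ([Ag⁺]·[NH₃]²) = 1.7e7.
(1.1) / ((0.62)·([NH₃])²) = 1.7e7
[NH₃]² = 1.04e-7 ⇒ [NH₃] = 3.2e-4 M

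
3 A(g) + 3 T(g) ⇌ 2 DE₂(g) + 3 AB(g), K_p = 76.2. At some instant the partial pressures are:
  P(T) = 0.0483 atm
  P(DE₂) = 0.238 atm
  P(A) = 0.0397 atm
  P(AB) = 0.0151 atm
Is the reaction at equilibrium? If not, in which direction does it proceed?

Q_p = P(DE₂)²·P(AB)³ / (P(A)³·P(T)³) = (0.238)²·(0.0151)³ / ((0.0397)³·(0.0483)³) = 27.7
Q_p = 27.7 < K_p = 76.2, so the forward reaction proceeds.

forward (toward products)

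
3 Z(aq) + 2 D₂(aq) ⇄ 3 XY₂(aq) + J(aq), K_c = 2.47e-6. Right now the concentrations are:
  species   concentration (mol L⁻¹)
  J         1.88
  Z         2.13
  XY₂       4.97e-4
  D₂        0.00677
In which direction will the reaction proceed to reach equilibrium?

Q_c = [XY₂]³·[J] / ([Z]³·[D₂]²) = (4.97e-4)³·(1.88) / ((2.13)³·(0.00677)²) = 5.21e-7
Q_c = 5.21e-7 < K_c = 2.47e-6, so the forward reaction proceeds.

forward (toward products)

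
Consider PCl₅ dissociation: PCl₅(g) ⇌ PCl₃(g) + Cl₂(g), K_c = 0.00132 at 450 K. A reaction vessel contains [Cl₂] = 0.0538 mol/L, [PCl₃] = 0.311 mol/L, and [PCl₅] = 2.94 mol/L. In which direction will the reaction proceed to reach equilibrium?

Q_c = [PCl₃]·[Cl₂] / [PCl₅] = (0.311)·(0.0538) / (2.94) = 0.00569
Q_c = 0.00569 > K_c = 0.00132, so the reverse reaction proceeds.

reverse (toward reactants)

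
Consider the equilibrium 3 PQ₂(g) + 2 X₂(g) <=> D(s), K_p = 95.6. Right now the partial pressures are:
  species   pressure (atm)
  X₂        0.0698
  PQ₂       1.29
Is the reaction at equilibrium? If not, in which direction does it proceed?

(D is a pure solid — omitted from Q_p.)
Q_p = 1 / (P(PQ₂)³·P(X₂)²) = 1 / ((1.29)³·(0.0698)²) = 95.6
Q_p = 95.6 = K_p, so the system is already at equilibrium.

neither direction; the system is at equilibrium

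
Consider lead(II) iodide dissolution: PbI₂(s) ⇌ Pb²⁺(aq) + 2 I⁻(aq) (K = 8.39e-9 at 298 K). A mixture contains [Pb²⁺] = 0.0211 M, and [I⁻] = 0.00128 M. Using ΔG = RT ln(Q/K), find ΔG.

ΔG = 3.51 kJ/mol

(PbI₂ is a pure solid — omitted from Q.)
Q = [Pb²⁺]·[I⁻]² = (0.0211)·(0.00128)² = 3.46e-8
ΔG = RT ln(Q/K) = (8.314 J mol⁻¹ K⁻¹)(298 K) × ln(3.46e-8/8.39e-9)
   = (2.478 kJ/mol)(1.417) = 3.51 kJ/mol
ΔG > 0, so the forward reaction is non-spontaneous (proceeds in reverse).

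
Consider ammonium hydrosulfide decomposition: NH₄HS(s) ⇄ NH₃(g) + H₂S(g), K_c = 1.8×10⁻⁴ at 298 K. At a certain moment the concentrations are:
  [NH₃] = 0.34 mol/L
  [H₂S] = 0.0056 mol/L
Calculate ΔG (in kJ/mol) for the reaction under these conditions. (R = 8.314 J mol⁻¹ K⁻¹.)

(NH₄HS is a pure solid — omitted from Q_c.)
Q_c = [NH₃]·[H₂S] = (0.34)·(0.0056) = 0.00190
ΔG = RT ln(Q_c/K_c) = (8.314 J mol⁻¹ K⁻¹)(298 K) × ln(0.00190/1.8×10⁻⁴)
   = (2.478 kJ/mol)(2.357) = 5.84 kJ/mol
ΔG > 0, so the forward reaction is non-spontaneous (proceeds in reverse).

ΔG = 5.84 kJ/mol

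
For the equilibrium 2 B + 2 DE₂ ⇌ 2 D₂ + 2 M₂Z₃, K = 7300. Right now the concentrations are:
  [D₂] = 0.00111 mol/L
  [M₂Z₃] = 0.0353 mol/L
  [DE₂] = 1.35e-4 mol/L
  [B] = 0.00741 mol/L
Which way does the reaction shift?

Q = [D₂]²·[M₂Z₃]² / ([B]²·[DE₂]²) = (0.00111)²·(0.0353)² / ((0.00741)²·(1.35e-4)²) = 1530
Q = 1530 < K = 7300, so the forward reaction proceeds.

forward (toward products)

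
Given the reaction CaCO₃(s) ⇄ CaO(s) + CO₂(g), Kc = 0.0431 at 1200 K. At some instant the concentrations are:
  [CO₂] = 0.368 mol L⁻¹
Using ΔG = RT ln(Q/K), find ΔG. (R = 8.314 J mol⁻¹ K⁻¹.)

(CaCO₃, CaO are pure solids — omitted from Qc.)
Qc = [CO₂] = 0.368
ΔG = RT ln(Qc/Kc) = (8.314 J mol⁻¹ K⁻¹)(1200 K) × ln(0.368/0.0431)
   = (9.977 kJ/mol)(2.145) = 21.4 kJ/mol
ΔG > 0, so the forward reaction is non-spontaneous (proceeds in reverse).

ΔG = 21.4 kJ/mol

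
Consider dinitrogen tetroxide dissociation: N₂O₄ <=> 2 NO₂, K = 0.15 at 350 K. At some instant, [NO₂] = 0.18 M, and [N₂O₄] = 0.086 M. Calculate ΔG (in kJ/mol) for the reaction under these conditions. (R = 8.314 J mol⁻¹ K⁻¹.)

Q = [NO₂]² / [N₂O₄] = (0.18)² / (0.086) = 0.377
ΔG = RT ln(Q/K) = (8.314 J mol⁻¹ K⁻¹)(350 K) × ln(0.377/0.15)
   = (2.910 kJ/mol)(0.9216) = 2.68 kJ/mol
ΔG > 0, so the forward reaction is non-spontaneous (proceeds in reverse).

ΔG = 2.68 kJ/mol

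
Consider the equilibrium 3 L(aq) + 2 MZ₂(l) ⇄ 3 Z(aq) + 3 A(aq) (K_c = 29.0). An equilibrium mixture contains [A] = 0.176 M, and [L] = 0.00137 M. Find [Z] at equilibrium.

(MZ₂ is a pure liquid — omitted from K_c.)
At equilibrium, K_c = [Z]³·[A]³ / [L]³ = 29.0.
([Z])³·(0.176)³ / (0.00137)³ = 29.0
[Z]³ = 1.37×10⁻⁵ ⇒ [Z] = 0.0239 M

[Z] = 0.0239 M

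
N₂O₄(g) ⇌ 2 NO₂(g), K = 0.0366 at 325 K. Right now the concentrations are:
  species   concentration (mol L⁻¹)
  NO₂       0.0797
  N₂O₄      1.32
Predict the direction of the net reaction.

Q = [NO₂]² / [N₂O₄] = (0.0797)² / (1.32) = 0.00481
Q = 0.00481 < K = 0.0366, so the forward reaction proceeds.

forward (toward products)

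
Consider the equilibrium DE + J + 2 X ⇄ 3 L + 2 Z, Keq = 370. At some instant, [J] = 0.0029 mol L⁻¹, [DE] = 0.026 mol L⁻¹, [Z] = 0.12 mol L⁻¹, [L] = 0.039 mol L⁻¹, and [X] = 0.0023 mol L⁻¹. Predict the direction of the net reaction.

in the reverse direction

Q = [L]³·[Z]² / ([DE]·[J]·[X]²) = (0.039)³·(0.12)² / ((0.026)·(0.0029)·(0.0023)²) = 2100
Q = 2100 > Keq = 370, so the reverse reaction proceeds.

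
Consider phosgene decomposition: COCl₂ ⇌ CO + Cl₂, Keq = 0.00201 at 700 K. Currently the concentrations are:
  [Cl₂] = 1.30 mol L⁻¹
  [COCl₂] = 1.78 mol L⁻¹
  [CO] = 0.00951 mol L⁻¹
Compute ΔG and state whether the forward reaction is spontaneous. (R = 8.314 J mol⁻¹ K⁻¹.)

ΔG = 7.22 kJ/mol; the forward reaction is non-spontaneous

Q = [CO]·[Cl₂] / [COCl₂] = (0.00951)·(1.30) / (1.78) = 0.00695
ΔG = RT ln(Q/Keq) = (8.314 J mol⁻¹ K⁻¹)(700 K) × ln(0.00695/0.00201)
   = (5.820 kJ/mol)(1.241) = 7.22 kJ/mol
ΔG > 0, so the forward reaction is non-spontaneous (proceeds in reverse).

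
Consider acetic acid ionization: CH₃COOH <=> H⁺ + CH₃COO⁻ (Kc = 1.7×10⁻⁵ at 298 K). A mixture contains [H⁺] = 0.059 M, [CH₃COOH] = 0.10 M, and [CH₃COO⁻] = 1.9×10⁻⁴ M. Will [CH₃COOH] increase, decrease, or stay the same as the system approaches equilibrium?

Qc = [H⁺]·[CH₃COO⁻] / [CH₃COOH] = (0.059)·(1.9×10⁻⁴) / (0.10) = 1.1×10⁻⁴
Qc = 1.1×10⁻⁴ > Kc = 1.7×10⁻⁵: net reverse reaction.
CH₃COOH is a reactant, so it increases.

increase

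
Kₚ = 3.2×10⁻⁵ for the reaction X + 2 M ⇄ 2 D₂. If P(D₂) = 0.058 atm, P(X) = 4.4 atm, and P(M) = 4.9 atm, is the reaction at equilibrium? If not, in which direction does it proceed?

Qₚ = P(D₂)² / (P(X)·P(M)²) = (0.058)² / ((4.4)·(4.9)²) = 3.2×10⁻⁵
Qₚ = 3.2×10⁻⁵ = Kₚ, so the system is already at equilibrium.

no net change (already at equilibrium)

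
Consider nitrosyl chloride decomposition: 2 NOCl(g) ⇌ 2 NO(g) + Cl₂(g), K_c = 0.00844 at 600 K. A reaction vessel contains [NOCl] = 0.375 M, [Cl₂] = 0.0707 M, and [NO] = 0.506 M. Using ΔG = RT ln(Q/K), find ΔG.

Q_c = [NO]²·[Cl₂] / [NOCl]² = (0.506)²·(0.0707) / (0.375)² = 0.129
ΔG = RT ln(Q_c/K_c) = (8.314 J mol⁻¹ K⁻¹)(600 K) × ln(0.129/0.00844)
   = (4.988 kJ/mol)(2.727) = 13.6 kJ/mol
ΔG > 0, so the forward reaction is non-spontaneous (proceeds in reverse).

ΔG = 13.6 kJ/mol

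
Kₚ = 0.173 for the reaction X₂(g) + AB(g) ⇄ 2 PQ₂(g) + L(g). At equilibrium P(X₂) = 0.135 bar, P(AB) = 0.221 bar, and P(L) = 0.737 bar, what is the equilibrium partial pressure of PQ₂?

P(PQ₂) = 0.0837 bar

At equilibrium, Kₚ = P(PQ₂)²·P(L) / (P(X₂)·P(AB)) = 0.173.
(P(PQ₂))²·(0.737) / ((0.135)·(0.221)) = 0.173
P(PQ₂)² = 0.00700 ⇒ P(PQ₂) = 0.0837 bar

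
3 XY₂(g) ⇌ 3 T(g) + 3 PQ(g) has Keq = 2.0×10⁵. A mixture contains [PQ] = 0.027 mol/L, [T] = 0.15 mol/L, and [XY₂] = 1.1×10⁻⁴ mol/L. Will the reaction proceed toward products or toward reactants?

to the right

Q = [T]³·[PQ]³ / [XY₂]³ = (0.15)³·(0.027)³ / (1.1×10⁻⁴)³ = 50000
Q = 50000 < Keq = 2.0×10⁵, so the forward reaction proceeds.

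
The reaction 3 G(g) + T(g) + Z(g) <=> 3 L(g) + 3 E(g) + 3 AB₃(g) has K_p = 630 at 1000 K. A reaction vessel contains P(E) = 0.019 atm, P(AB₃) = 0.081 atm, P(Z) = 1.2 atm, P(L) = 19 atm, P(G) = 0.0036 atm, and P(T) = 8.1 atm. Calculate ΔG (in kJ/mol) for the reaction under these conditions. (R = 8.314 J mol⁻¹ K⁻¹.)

ΔG = -20.3 kJ/mol

Q_p = P(L)³·P(E)³·P(AB₃)³ / (P(G)³·P(T)·P(Z)) = (19)³·(0.019)³·(0.081)³ / ((0.0036)³·(8.1)·(1.2)) = 55.1
ΔG = RT ln(Q_p/K_p) = (8.314 J mol⁻¹ K⁻¹)(1000 K) × ln(55.1/630)
   = (8.314 kJ/mol)(-2.437) = -20.3 kJ/mol
ΔG < 0, so the forward reaction is spontaneous (proceeds forward).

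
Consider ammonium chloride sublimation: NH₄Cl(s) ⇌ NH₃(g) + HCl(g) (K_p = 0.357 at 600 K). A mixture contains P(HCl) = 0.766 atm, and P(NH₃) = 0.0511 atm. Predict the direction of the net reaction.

(NH₄Cl is a pure solid — omitted from Q_p.)
Q_p = P(NH₃)·P(HCl) = (0.0511)·(0.766) = 0.0391
Q_p = 0.0391 < K_p = 0.357, so the forward reaction proceeds.

toward products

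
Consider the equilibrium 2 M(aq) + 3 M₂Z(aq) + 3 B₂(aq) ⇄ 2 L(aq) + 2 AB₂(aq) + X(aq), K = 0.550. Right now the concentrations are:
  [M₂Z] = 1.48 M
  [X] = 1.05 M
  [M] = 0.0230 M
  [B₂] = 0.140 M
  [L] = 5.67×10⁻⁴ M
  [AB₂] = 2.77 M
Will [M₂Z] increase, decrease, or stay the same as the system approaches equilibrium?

stay the same

Q = [L]²·[AB₂]²·[X] / ([M]²·[M₂Z]³·[B₂]³) = (5.67×10⁻⁴)²·(2.77)²·(1.05) / ((0.0230)²·(1.48)³·(0.140)³) = 0.550
Q = 0.550 = K; the system is at equilibrium.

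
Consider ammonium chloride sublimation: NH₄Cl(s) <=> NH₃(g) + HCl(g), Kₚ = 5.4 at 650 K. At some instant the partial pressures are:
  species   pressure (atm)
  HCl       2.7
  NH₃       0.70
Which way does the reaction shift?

(NH₄Cl is a pure solid — omitted from Qₚ.)
Qₚ = P(NH₃)·P(HCl) = (0.70)·(2.7) = 1.9
Qₚ = 1.9 < Kₚ = 5.4, so the forward reaction proceeds.

toward products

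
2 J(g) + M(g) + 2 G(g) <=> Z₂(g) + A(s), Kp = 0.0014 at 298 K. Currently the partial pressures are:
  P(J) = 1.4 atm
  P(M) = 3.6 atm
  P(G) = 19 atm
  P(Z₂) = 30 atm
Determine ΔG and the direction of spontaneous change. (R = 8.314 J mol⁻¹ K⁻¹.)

ΔG = 5.28 kJ/mol; the forward reaction is non-spontaneous

(A is a pure solid — omitted from Qp.)
Qp = P(Z₂) / (P(J)²·P(M)·P(G)²) = (30) / ((1.4)²·(3.6)·(19)²) = 0.0118
ΔG = RT ln(Qp/Kp) = (8.314 J mol⁻¹ K⁻¹)(298 K) × ln(0.0118/0.0014)
   = (2.478 kJ/mol)(2.132) = 5.28 kJ/mol
ΔG > 0, so the forward reaction is non-spontaneous (proceeds in reverse).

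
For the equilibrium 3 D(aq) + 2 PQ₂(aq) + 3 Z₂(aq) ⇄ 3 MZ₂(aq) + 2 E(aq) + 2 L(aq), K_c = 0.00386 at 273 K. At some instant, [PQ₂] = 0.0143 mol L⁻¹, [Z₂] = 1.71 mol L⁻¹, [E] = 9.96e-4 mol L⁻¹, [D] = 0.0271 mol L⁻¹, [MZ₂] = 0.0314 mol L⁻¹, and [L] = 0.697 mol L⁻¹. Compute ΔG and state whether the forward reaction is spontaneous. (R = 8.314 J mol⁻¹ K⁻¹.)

ΔG = -3.77 kJ/mol; the forward reaction is spontaneous

Q_c = [MZ₂]³·[E]²·[L]² / ([D]³·[PQ₂]²·[Z₂]³) = (0.0314)³·(9.96e-4)²·(0.697)² / ((0.0271)³·(0.0143)²·(1.71)³) = 7.33e-4
ΔG = RT ln(Q_c/K_c) = (8.314 J mol⁻¹ K⁻¹)(273 K) × ln(7.33e-4/0.00386)
   = (2.270 kJ/mol)(-1.661) = -3.77 kJ/mol
ΔG < 0, so the forward reaction is spontaneous (proceeds forward).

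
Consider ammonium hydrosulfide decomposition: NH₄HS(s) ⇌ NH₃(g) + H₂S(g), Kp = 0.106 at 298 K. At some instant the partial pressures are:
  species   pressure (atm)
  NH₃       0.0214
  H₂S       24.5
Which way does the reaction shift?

to the left

(NH₄HS is a pure solid — omitted from Qp.)
Qp = P(NH₃)·P(H₂S) = (0.0214)·(24.5) = 0.524
Qp = 0.524 > Kp = 0.106, so the reverse reaction proceeds.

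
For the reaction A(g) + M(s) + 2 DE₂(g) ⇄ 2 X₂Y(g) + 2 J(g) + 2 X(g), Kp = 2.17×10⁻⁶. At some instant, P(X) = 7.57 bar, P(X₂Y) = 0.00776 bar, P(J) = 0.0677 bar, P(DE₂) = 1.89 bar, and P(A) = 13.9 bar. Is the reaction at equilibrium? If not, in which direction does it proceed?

toward products

(M is a pure solid — omitted from Qp.)
Qp = P(X₂Y)²·P(J)²·P(X)² / (P(A)·P(DE₂)²) = (0.00776)²·(0.0677)²·(7.57)² / ((13.9)·(1.89)²) = 3.19×10⁻⁷
Qp = 3.19×10⁻⁷ < Kp = 2.17×10⁻⁶, so the forward reaction proceeds.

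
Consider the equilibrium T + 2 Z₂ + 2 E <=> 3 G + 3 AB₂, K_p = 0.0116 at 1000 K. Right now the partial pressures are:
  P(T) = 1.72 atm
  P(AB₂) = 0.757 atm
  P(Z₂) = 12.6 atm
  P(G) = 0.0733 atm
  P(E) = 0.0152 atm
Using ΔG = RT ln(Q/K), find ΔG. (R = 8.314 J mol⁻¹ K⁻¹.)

Q_p = P(G)³·P(AB₂)³ / (P(T)·P(Z₂)²·P(E)²) = (0.0733)³·(0.757)³ / ((1.72)·(12.6)²·(0.0152)²) = 0.00271
ΔG = RT ln(Q_p/K_p) = (8.314 J mol⁻¹ K⁻¹)(1000 K) × ln(0.00271/0.0116)
   = (8.314 kJ/mol)(-1.454) = -12.1 kJ/mol
ΔG < 0, so the forward reaction is spontaneous (proceeds forward).

ΔG = -12.1 kJ/mol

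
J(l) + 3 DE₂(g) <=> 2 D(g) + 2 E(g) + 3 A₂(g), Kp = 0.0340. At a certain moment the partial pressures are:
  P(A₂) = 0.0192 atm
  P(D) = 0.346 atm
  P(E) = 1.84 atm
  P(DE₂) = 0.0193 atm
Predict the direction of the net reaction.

(J is a pure liquid — omitted from Qp.)
Qp = P(D)²·P(E)²·P(A₂)³ / P(DE₂)³ = (0.346)²·(1.84)²·(0.0192)³ / (0.0193)³ = 0.399
Qp = 0.399 > Kp = 0.0340, so the reverse reaction proceeds.

to the left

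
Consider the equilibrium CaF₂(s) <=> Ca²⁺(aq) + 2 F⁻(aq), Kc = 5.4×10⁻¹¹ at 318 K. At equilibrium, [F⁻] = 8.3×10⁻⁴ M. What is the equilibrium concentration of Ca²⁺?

[Ca²⁺] = 7.8×10⁻⁵ M

(CaF₂ is a pure solid — omitted from Kc.)
At equilibrium, Kc = [Ca²⁺]·[F⁻]² = 5.4×10⁻¹¹.
([Ca²⁺])·(8.3×10⁻⁴)² = 5.4×10⁻¹¹
[Ca²⁺] = 7.84×10⁻⁵ = 7.8×10⁻⁵ M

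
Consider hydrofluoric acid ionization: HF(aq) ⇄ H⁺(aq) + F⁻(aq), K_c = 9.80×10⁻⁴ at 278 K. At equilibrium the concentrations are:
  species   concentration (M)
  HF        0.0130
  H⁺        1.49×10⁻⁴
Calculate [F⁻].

[F⁻] = 0.0855 M

At equilibrium, K_c = [H⁺]·[F⁻] / [HF] = 9.80×10⁻⁴.
(1.49×10⁻⁴)·([F⁻]) / (0.0130) = 9.80×10⁻⁴
[F⁻] = 0.0855 M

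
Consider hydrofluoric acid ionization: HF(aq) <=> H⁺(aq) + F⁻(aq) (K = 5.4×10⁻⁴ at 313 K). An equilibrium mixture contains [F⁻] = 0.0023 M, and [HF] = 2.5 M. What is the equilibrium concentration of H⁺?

[H⁺] = 0.59 M

At equilibrium, K = [H⁺]·[F⁻] / [HF] = 5.4×10⁻⁴.
([H⁺])·(0.0023) / (2.5) = 5.4×10⁻⁴
[H⁺] = 0.587 = 0.59 M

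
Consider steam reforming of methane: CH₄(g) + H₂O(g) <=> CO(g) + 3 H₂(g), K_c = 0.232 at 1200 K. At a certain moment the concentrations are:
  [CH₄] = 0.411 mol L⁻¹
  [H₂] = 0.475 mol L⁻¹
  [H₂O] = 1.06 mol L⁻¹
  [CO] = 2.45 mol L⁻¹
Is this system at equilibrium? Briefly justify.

no; Q > K, reaction proceeds in reverse

Q_c = [CO]·[H₂]³ / ([CH₄]·[H₂O]) = (2.45)·(0.475)³ / ((0.411)·(1.06)) = 0.603
Q_c = 0.603 > K_c = 0.232: net reverse reaction.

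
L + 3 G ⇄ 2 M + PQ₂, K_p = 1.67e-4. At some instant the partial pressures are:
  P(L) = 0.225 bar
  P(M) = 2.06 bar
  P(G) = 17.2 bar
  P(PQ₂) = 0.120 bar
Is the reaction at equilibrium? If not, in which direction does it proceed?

toward reactants

Q_p = P(M)²·P(PQ₂) / (P(L)·P(G)³) = (2.06)²·(0.120) / ((0.225)·(17.2)³) = 4.45e-4
Q_p = 4.45e-4 > K_p = 1.67e-4, so the reverse reaction proceeds.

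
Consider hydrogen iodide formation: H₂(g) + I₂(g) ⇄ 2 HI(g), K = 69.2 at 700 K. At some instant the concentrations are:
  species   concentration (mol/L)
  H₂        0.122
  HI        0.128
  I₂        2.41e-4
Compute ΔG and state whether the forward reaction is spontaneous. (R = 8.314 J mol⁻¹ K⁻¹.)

Q = [HI]² / ([H₂]·[I₂]) = (0.128)² / ((0.122)·(2.41e-4)) = 557
ΔG = RT ln(Q/K) = (8.314 J mol⁻¹ K⁻¹)(700 K) × ln(557/69.2)
   = (5.820 kJ/mol)(2.086) = 12.1 kJ/mol
ΔG > 0, so the forward reaction is non-spontaneous (proceeds in reverse).

ΔG = 12.1 kJ/mol; the forward reaction is non-spontaneous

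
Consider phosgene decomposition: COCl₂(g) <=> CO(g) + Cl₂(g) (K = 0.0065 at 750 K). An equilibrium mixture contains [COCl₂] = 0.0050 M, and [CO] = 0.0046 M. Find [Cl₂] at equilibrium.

[Cl₂] = 0.0071 M

At equilibrium, K = [CO]·[Cl₂] / [COCl₂] = 0.0065.
(0.0046)·([Cl₂]) / (0.0050) = 0.0065
[Cl₂] = 0.00707 = 0.0071 M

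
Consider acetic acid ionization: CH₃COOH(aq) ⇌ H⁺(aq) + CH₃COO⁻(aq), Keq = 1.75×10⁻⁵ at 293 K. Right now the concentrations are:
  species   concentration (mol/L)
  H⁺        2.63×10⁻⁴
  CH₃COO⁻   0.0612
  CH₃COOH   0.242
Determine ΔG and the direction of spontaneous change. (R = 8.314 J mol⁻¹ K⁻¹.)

ΔG = 3.25 kJ/mol; the forward reaction is non-spontaneous

Q = [H⁺]·[CH₃COO⁻] / [CH₃COOH] = (2.63×10⁻⁴)·(0.0612) / (0.242) = 6.65×10⁻⁵
ΔG = RT ln(Q/Keq) = (8.314 J mol⁻¹ K⁻¹)(293 K) × ln(6.65×10⁻⁵/1.75×10⁻⁵)
   = (2.436 kJ/mol)(1.335) = 3.25 kJ/mol
ΔG > 0, so the forward reaction is non-spontaneous (proceeds in reverse).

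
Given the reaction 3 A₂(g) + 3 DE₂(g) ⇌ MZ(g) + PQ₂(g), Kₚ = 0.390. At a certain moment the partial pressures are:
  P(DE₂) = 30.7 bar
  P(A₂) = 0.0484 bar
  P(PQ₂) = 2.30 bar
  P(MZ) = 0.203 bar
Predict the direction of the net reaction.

in the forward direction

Qₚ = P(MZ)·P(PQ₂) / (P(A₂)³·P(DE₂)³) = (0.203)·(2.30) / ((0.0484)³·(30.7)³) = 0.142
Qₚ = 0.142 < Kₚ = 0.390, so the forward reaction proceeds.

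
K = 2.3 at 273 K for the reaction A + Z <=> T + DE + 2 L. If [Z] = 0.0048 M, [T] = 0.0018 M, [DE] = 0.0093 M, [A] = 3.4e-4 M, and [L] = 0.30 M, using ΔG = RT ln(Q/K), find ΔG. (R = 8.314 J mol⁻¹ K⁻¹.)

Q = [T]·[DE]·[L]² / ([A]·[Z]) = (0.0018)·(0.0093)·(0.30)² / ((3.4e-4)·(0.0048)) = 0.923
ΔG = RT ln(Q/K) = (8.314 J mol⁻¹ K⁻¹)(273 K) × ln(0.923/2.3)
   = (2.270 kJ/mol)(-0.9130) = -2.07 kJ/mol
ΔG < 0, so the forward reaction is spontaneous (proceeds forward).

ΔG = -2.07 kJ/mol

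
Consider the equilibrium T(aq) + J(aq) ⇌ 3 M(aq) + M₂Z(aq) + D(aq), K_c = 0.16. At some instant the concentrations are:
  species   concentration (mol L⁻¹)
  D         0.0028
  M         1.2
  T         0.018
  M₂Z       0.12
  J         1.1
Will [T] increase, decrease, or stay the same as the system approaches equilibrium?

decrease

Q_c = [M]³·[M₂Z]·[D] / ([T]·[J]) = (1.2)³·(0.12)·(0.0028) / ((0.018)·(1.1)) = 0.029
Q_c = 0.029 < K_c = 0.16: net forward reaction.
T is a reactant, so it decreases.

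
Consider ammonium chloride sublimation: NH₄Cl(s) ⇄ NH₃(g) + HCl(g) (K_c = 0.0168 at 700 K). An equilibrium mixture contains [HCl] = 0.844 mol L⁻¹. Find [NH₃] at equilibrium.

[NH₃] = 0.0199 mol L⁻¹

(NH₄Cl is a pure solid — omitted from K_c.)
At equilibrium, K_c = [NH₃]·[HCl] = 0.0168.
([NH₃])·(0.844) = 0.0168
[NH₃] = 0.0199 mol L⁻¹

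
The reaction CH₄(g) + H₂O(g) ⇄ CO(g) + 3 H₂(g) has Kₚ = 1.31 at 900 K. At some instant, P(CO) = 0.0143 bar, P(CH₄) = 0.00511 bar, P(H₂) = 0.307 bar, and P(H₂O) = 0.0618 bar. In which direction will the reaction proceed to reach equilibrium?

Qₚ = P(CO)·P(H₂)³ / (P(CH₄)·P(H₂O)) = (0.0143)·(0.307)³ / ((0.00511)·(0.0618)) = 1.31
Qₚ = 1.31 = Kₚ, so the system is already at equilibrium.

no net change (already at equilibrium)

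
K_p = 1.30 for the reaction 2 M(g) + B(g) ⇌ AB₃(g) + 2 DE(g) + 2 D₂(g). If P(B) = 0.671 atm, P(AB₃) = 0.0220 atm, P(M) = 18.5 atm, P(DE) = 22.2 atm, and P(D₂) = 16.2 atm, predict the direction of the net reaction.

Q_p = P(AB₃)·P(DE)²·P(D₂)² / (P(M)²·P(B)) = (0.0220)·(22.2)²·(16.2)² / ((18.5)²·(0.671)) = 12.4
Q_p = 12.4 > K_p = 1.30, so the reverse reaction proceeds.

reverse (toward reactants)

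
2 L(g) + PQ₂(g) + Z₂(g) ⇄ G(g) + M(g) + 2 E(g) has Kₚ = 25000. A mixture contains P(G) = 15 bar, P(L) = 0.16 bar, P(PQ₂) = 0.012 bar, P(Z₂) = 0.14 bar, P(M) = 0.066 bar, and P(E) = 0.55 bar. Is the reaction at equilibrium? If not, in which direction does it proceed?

Qₚ = P(G)·P(M)·P(E)² / (P(L)²·P(PQ₂)·P(Z₂)) = (15)·(0.066)·(0.55)² / ((0.16)²·(0.012)·(0.14)) = 7000
Qₚ = 7000 < Kₚ = 25000, so the forward reaction proceeds.

in the forward direction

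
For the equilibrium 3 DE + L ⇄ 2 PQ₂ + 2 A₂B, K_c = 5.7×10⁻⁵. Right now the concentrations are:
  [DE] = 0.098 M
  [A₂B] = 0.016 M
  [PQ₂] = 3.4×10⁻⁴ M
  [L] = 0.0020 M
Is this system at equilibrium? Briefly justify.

no; Q < K, reaction proceeds forward

Q_c = [PQ₂]²·[A₂B]² / ([DE]³·[L]) = (3.4×10⁻⁴)²·(0.016)² / ((0.098)³·(0.0020)) = 1.6×10⁻⁵
Q_c = 1.6×10⁻⁵ < K_c = 5.7×10⁻⁵: net forward reaction.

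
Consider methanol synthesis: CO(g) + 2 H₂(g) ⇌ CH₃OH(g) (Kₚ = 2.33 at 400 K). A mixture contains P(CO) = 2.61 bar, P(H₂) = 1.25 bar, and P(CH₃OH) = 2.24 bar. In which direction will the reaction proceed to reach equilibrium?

Qₚ = P(CH₃OH) / (P(CO)·P(H₂)²) = (2.24) / ((2.61)·(1.25)²) = 0.549
Qₚ = 0.549 < Kₚ = 2.33, so the forward reaction proceeds.

forward (toward products)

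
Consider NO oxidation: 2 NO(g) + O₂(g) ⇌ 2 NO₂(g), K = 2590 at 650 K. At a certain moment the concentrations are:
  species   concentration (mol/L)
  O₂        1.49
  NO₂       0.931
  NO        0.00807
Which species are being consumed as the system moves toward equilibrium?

Q = [NO₂]² / ([NO]²·[O₂]) = (0.931)² / ((0.00807)²·(1.49)) = 8930
Q = 8930 > K = 2590: net reverse reaction.

NO₂ (products)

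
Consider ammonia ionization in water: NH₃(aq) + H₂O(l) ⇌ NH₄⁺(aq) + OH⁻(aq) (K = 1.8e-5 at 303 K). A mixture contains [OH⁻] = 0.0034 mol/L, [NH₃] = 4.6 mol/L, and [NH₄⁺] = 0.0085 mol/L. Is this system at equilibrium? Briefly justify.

no; Q < K, reaction proceeds forward

(H₂O is a pure liquid — omitted from Q.)
Q = [NH₄⁺]·[OH⁻] / [NH₃] = (0.0085)·(0.0034) / (4.6) = 6.3e-6
Q = 6.3e-6 < K = 1.8e-5: net forward reaction.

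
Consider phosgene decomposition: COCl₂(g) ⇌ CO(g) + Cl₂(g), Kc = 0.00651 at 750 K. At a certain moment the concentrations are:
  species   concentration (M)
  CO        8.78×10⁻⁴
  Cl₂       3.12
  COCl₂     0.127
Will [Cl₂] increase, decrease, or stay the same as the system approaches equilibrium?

Qc = [CO]·[Cl₂] / [COCl₂] = (8.78×10⁻⁴)·(3.12) / (0.127) = 0.0216
Qc = 0.0216 > Kc = 0.00651: net reverse reaction.
Cl₂ is a product, so it decreases.

decrease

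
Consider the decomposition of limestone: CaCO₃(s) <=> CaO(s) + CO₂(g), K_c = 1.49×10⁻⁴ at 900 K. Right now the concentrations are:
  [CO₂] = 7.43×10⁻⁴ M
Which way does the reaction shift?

(CaCO₃, CaO are pure solids — omitted from Q_c.)
Q_c = [CO₂] = 7.43×10⁻⁴
Q_c = 7.43×10⁻⁴ > K_c = 1.49×10⁻⁴, so the reverse reaction proceeds.

in the reverse direction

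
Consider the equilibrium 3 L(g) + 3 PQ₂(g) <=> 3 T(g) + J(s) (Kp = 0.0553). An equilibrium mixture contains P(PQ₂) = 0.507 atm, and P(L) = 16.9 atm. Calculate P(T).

P(T) = 3.26 atm

(J is a pure solid — omitted from Kp.)
At equilibrium, Kp = P(T)³ / (P(L)³·P(PQ₂)³) = 0.0553.
(P(T))³ / ((16.9)³·(0.507)³) = 0.0553
P(T)³ = 34.8 ⇒ P(T) = 3.26 atm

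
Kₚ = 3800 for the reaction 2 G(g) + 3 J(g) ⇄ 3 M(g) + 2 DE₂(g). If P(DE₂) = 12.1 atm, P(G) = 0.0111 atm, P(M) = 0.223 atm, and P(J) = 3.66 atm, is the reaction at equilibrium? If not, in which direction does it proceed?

Qₚ = P(M)³·P(DE₂)² / (P(G)²·P(J)³) = (0.223)³·(12.1)² / ((0.0111)²·(3.66)³) = 269
Qₚ = 269 < Kₚ = 3800, so the forward reaction proceeds.

forward (toward products)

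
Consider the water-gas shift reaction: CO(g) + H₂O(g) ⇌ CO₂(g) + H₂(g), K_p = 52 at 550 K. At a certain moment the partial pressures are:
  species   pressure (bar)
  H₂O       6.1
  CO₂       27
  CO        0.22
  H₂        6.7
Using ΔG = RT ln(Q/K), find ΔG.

ΔG = 4.36 kJ/mol

Q_p = P(CO₂)·P(H₂) / (P(CO)·P(H₂O)) = (27)·(6.7) / ((0.22)·(6.1)) = 135
ΔG = RT ln(Q_p/K_p) = (8.314 J mol⁻¹ K⁻¹)(550 K) × ln(135/52)
   = (4.573 kJ/mol)(0.9540) = 4.36 kJ/mol
ΔG > 0, so the forward reaction is non-spontaneous (proceeds in reverse).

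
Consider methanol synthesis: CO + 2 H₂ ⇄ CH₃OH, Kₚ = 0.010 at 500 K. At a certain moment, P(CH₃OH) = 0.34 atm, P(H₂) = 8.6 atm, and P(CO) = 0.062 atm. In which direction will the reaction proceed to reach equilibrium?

Qₚ = P(CH₃OH) / (P(CO)·P(H₂)²) = (0.34) / ((0.062)·(8.6)²) = 0.074
Qₚ = 0.074 > Kₚ = 0.010, so the reverse reaction proceeds.

to the left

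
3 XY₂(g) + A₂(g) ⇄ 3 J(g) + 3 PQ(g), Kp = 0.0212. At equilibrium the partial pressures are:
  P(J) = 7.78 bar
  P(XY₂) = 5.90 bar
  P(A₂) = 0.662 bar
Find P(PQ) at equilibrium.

At equilibrium, Kp = P(J)³·P(PQ)³ / (P(XY₂)³·P(A₂)) = 0.0212.
(7.78)³·(P(PQ))³ / ((5.90)³·(0.662)) = 0.0212
P(PQ)³ = 0.00612 ⇒ P(PQ) = 0.183 bar

P(PQ) = 0.183 bar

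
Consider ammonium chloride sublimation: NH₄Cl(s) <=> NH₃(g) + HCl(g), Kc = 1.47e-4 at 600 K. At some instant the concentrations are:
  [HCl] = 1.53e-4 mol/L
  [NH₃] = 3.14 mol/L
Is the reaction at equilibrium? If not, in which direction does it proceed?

in the reverse direction

(NH₄Cl is a pure solid — omitted from Qc.)
Qc = [NH₃]·[HCl] = (3.14)·(1.53e-4) = 4.80e-4
Qc = 4.80e-4 > Kc = 1.47e-4, so the reverse reaction proceeds.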